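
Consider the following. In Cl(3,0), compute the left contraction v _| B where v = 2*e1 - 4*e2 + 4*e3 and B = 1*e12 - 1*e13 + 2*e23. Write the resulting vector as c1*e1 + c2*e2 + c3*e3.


Left contraction v _| B = <vB>_1 (grade-1 part of the geometric product vB).
Using e1_|e12 = e2, e2_|e12 = -e1, e1_|e13 = e3, e3_|e13 = -e1, e2_|e23 = e3, e3_|e23 = -e2:
e1 coeff: -v2*b12 - v3*b13 = -(-4)*(1) - (4)*(-1) = 8
e2 coeff: v1*b12 - v3*b23 = (2)*(1) - (4)*(2) = -6
e3 coeff: v1*b13 + v2*b23 = (2)*(-1) + (-4)*(2) = -10
v _| B = 8*e1 - 6*e2 - 10*e3


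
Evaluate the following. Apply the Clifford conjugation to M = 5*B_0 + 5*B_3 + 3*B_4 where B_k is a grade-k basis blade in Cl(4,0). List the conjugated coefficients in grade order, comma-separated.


Clifford conjugate sign for grade k: (-1)^(k(k+1)/2)
Grade 0: (-1)^(0*1/2) = (-1)^0 = 1, coeff 5 -> 5
Grade 3: (-1)^(3*4/2) = (-1)^6 = 1, coeff 5 -> 5
Grade 4: (-1)^(4*5/2) = (-1)^10 = 1, coeff 3 -> 3
Conjugated coefficients: 5, 5, 3


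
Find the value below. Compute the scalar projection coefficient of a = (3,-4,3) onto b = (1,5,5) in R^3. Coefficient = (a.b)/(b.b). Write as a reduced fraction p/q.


Projection coefficient = (a . b) / (b . b)
a . b = 3*1 + (-4)*5 + 3*5
= 3 + (-20) + 15 = -2
b . b = 1^2 + 5^2 + 5^2
= 1 + 25 + 25 = 51
Coefficient = -2/51
In lowest terms: -2/51


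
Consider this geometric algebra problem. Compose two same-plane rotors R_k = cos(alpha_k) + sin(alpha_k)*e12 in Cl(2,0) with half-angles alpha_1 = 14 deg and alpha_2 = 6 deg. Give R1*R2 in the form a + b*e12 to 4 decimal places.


Same-plane rotors commute and their half-angles add:
R1*R2 = cos(a1 + a2) + sin(a1 + a2)*e12.
a1 + a2 = 14 + 6 = 20 deg
cos(20 deg) = 0.9397
sin(20 deg) = 0.3420
R1*R2 = 0.9397 + 0.3420*e12


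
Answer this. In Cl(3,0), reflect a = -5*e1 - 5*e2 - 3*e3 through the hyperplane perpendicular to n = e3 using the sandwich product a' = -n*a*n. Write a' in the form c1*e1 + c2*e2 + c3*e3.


Reflection formula: a' = -n*a*n, with n = e3 (unit vector, n^2 = 1).
For reflection through hyperplane perp to e3:
The component along e3 flips sign, others stay.
a = (-5, -5, -3)
a' = (-5, -5, 3)
a' = -5*e1 - 5*e2 + 3*e3


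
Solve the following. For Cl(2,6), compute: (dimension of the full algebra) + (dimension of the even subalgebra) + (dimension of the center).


n = 2 + 6 = 8
Total dim = 2^8 = 256
Even subalgebra dim = 2^7 = 128
n is even, so center dim = 1
Sum = 256 + 128 + 1 = 385


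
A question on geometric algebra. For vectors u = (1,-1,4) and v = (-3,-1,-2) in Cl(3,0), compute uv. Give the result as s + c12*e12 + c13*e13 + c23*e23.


In Cl(3,0): e_i^2 = 1, e_ie_j = -e_je_i for i != j.
Scalar part = u . v = 1*(-3) + (-1)*(-1) + 4*(-2)
= -3 + 1 + (-8) = -10
e12 coeff = 1*(-1) - (-1)*(-3) = -1 - 3 = -4
e13 coeff = 1*(-2) - 4*(-3) = -2 - (-12) = 10
e23 coeff = (-1)*(-2) - 4*(-1) = 2 - (-4) = 6
uv = -10 - 4*e12 + 10*e13 + 6*e23


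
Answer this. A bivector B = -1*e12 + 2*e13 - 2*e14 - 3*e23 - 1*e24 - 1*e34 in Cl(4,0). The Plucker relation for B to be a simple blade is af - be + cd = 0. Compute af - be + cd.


Plucker relation: af - be + cd
a*f = (-1)*(-1) = 1
b*e = 2*(-1) = -2
c*d = (-2)*(-3) = 6
af - be + cd = 1 - (-2) + 6
= 9


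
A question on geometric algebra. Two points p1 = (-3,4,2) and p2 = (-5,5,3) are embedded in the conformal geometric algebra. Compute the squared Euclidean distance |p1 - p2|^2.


p1 - p2 = (2, -1, -1)
|p1 - p2|^2 = 2^2 + (-1)^2 + (-1)^2
= 4 + 1 + 1
= 6


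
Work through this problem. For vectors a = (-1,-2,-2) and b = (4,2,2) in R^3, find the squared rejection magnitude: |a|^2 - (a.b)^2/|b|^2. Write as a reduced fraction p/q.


|a|^2 = (-1)^2 + (-2)^2 + (-2)^2 = 9
|b|^2 = 4^2 + 2^2 + 2^2 = 24
a . b = (-1)*4 + (-2)*2 + (-2)*2 = -12
(a.b)^2 = (-12)^2 = 144
|rej|^2 = 9 - 144/24
= (216 - 144)/24
= 72/24
In lowest terms: 3/1


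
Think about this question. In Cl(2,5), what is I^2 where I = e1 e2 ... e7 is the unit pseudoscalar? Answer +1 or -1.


The pseudoscalar I = e1...e_n (product of all n generators) of Cl(p,q) satisfies I^2 = (-1)^(q + n(n-1)/2).
p = 2, q = 5, n = p + q = 7
n(n-1)/2 = 7 * 6 / 2 = 21
Exponent = q + n(n-1)/2 = 5 + 21 = 26
I^2 = (-1)^26 = +1


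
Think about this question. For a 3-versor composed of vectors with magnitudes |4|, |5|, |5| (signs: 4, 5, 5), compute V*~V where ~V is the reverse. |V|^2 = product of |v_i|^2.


Each vector v_i has |v_i|^2 = s_i^2
Squared scales: 4^2 = 16, 5^2 = 25, 5^2 = 25
|V|^2 = 16 * 25 * 25
= 10000


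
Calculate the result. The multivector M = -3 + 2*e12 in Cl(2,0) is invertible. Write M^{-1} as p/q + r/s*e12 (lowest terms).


M = -3 + 2*e12, where e12^2 = -1.
Since M commutes with its reverse ~M = a - b*e12, M * ~M = a^2 - b^2*e12^2 = a^2 + b^2.
So M^{-1} = ~M / (a^2 + b^2) = (a - b*e12)/(a^2 + b^2).
a^2 + b^2 = 9 + 4 = 13
Scalar part = -3/13 = -3/13
Bivector coeff = -2/13 = -2/13
M^{-1} = -3/13 - 2/13*e12


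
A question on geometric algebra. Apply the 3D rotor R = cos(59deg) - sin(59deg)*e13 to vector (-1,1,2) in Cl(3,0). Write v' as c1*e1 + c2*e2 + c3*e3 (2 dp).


Rotor R = cos(59deg) - sin(59deg)*e13
Rotation angle theta = 2 * 59 = 118 degrees in the e13 plane (e1 -> e3).
The component perpendicular to the plane (e2) is invariant: v'_2 = v2 = 1.00
cos(118deg) = -0.4695, sin(118deg) = 0.8829
v'_1 = v1*cos(theta) - v3*sin(theta) = -1*(-0.4695) - 2*0.8829 = -1.30
v'_3 = v1*sin(theta) + v3*cos(theta) = -1*0.8829 + 2*(-0.4695) = -1.82
v' = -1.30*e1 + 1.00*e2 - 1.82*e3


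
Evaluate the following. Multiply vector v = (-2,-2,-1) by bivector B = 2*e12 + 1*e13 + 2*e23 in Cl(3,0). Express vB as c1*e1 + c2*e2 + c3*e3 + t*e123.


vB has grade-1 (vector) and grade-3 (trivector) parts: vB = (v _| B) + (v ^ B).
Vector part <vB>_1:
  e1: -v2*b12 - v3*b13 = -(-2)*(2) - (-1)*(1) = 5
  e2: v1*b12 - v3*b23 = (-2)*(2) - (-1)*(2) = -2
  e3: v1*b13 + v2*b23 = (-2)*(1) + (-2)*(2) = -6
Trivector part <vB>_3:
  e123: v1*b23 - v2*b13 + v3*b12 = (-2)*(2) - (-2)*(1) + (-1)*(2) = -4
vB = 5*e1 - 2*e2 - 6*e3 - 4*e123


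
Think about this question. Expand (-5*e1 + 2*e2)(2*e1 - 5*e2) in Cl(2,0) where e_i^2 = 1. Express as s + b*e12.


Expand: (-5*e1 + 2*e2)(2*e1 - 5*e2)
= (-5)*2*e1e1 + (-5)*(-5)*e1e2 + 2*2*e2e1 + 2*(-5)*e2e2
Using e1^2 = e2^2 = 1, e2e1 = -e1e2:
Scalar part s = (-5)*2 + 2*(-5) = -10 + (-10) = -20
Bivector part b = (-5)*(-5) - 2*2 = 25 - 4 = 21
uv = -20 + 21*e12


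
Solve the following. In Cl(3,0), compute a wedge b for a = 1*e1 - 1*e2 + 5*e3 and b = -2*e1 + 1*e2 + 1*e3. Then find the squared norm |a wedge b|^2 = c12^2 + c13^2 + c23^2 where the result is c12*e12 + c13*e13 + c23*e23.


a wedge b = (a1*b2 - a2*b1)*e12 + (a1*b3 - a3*b1)*e13 + (a2*b3 - a3*b2)*e23
e12 coeff: 1*1 - (-1)*(-2) = 1 - 2 = -1
e13 coeff: 1*1 - 5*(-2) = 1 - (-10) = 11
e23 coeff: (-1)*1 - 5*1 = -1 - 5 = -6
|a wedge b|^2 = (-1)^2 + 11^2 + (-6)^2
= 1 + 121 + 36
= 158


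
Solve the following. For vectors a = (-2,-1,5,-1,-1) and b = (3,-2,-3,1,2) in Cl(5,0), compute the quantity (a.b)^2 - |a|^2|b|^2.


a . b = (-2)*3 + (-1)*(-2) + 5*(-3) + (-1)*1 + (-1)*2
= -6 + 2 + (-15) + (-1) + (-2) = -22
|a|^2 = (-2)^2 + (-1)^2 + 5^2 + (-1)^2 + (-1)^2 = 32
|b|^2 = 3^2 + (-2)^2 + (-3)^2 + 1^2 + 2^2 = 27
(a.b)^2 = (-22)^2 = 484
|a|^2 * |b|^2 = 32 * 27 = 864
Result = 484 - 864 = -380


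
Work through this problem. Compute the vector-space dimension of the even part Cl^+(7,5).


Even subalgebra dimension = 2^(n-1)
n = 7 + 5 = 12
2^(12 - 1) = 2^11 = 2048
Verification: sum of C(12,k) for even k = 1 + 66 + 495 + 924 + 495 + 66 + 1 = 2048
Result = 2048


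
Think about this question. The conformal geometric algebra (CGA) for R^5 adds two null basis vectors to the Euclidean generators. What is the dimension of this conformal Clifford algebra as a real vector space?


The conformal model of R^5 uses Cl(6,1): the 5 Euclidean generators plus two extra orthogonal generators e+ (e+^2 = +1) and e- (e-^2 = -1), from which the null vectors e0, einf are built.
Number of generators m = 5 + 2 = 7.
dim Cl(p,q) = 2^m = 2^7 = 128


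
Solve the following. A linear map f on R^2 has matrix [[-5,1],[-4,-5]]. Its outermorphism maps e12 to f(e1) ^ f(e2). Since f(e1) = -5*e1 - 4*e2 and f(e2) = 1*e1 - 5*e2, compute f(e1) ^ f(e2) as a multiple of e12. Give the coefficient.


The outermorphism of a linear map f sends e1^e2 to f(e1)^f(e2).
f(e1) = -5*e1 - 4*e2
f(e2) = 1*e1 - 5*e2
f(e1) ^ f(e2) = (-5*e1 - 4*e2) ^ (1*e1 - 5*e2)
= (-5)*(-5)*e12 + (-4)*1*e21
= (25 - (-4))*e12
= 29*e12
Coefficient = 29


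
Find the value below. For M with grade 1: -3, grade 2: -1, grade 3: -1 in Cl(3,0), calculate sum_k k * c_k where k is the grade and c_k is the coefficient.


Grade-weighted sum = sum of grade_k * coefficient_k
1*(-3) = -3
2*(-1) = -2
3*(-1) = -3
Total = -3 + (-2) + (-3) = -8


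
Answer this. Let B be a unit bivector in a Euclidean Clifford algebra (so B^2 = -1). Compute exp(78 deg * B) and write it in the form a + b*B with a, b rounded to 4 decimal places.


For a unit bivector B with B^2 = -1, the exponential series gives
e^(theta*B) = cos(theta) + sin(theta)*B (the GA analogue of Euler's formula).
theta = 78 degrees = 1.361357 rad
cos(78 deg) = 0.2079
sin(78 deg) = 0.9781
exp(theta*B) = 0.2079 + 0.9781*B


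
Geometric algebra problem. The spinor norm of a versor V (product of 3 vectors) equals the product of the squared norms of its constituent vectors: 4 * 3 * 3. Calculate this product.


Spinor norm N(V) = |v1|^2 * |v2|^2 * ... * |v3|^2
= 4 * 3 * 3
Running product: 4, 12, 36
N(V) = 36


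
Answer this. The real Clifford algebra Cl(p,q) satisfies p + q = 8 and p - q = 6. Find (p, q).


We need p + q = 8 and p - q = 6.
Adding: 2p = 8 + 6 = 14, so p = 7.
Then q = 8 - 7 = 1.
(p, q) = (7, 1)


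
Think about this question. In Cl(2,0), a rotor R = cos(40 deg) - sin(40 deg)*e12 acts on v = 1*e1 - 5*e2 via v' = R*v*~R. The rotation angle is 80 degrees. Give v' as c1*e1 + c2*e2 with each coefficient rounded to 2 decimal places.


Rotor R = cos(40deg) - sin(40deg)*e12
Rotation angle theta = 2 * 40 = 80 degrees
v' = R*v*~R rotates v by theta.
cos(80deg) = 0.1736, sin(80deg) = 0.9848
v'_1 = 1*cos(80deg) - (-5)*sin(80deg)
= 1*0.1736 - (-5)*0.9848
= 5.10
v'_2 = 1*sin(80deg) + (-5)*cos(80deg)
= 1*0.9848 + (-5)*0.1736
= 0.12
v' = 5.10*e1 + 0.12*e2


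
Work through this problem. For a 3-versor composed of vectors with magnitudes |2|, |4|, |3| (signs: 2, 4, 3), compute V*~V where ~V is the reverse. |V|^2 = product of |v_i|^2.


Each vector v_i has |v_i|^2 = s_i^2
Squared scales: 2^2 = 4, 4^2 = 16, 3^2 = 9
|V|^2 = 4 * 16 * 9
= 576


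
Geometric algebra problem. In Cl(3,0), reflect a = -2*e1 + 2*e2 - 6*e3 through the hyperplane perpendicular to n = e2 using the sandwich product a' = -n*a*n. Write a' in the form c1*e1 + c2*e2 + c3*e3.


Reflection formula: a' = -n*a*n, with n = e2 (unit vector, n^2 = 1).
For reflection through hyperplane perp to e2:
The component along e2 flips sign, others stay.
a = (-2, 2, -6)
a' = (-2, -2, -6)
a' = -2*e1 - 2*e2 - 6*e3


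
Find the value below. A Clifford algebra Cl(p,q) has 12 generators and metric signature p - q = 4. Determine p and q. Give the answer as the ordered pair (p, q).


We need p + q = 12 and p - q = 4.
Adding: 2p = 12 + 4 = 16, so p = 8.
Then q = 12 - 8 = 4.
(p, q) = (8, 4)


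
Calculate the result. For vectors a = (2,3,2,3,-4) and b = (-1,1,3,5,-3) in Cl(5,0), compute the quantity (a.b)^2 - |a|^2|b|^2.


a . b = 2*(-1) + 3*1 + 2*3 + 3*5 + (-4)*(-3)
= -2 + 3 + 6 + 15 + 12 = 34
|a|^2 = 2^2 + 3^2 + 2^2 + 3^2 + (-4)^2 = 42
|b|^2 = (-1)^2 + 1^2 + 3^2 + 5^2 + (-3)^2 = 45
(a.b)^2 = 34^2 = 1156
|a|^2 * |b|^2 = 42 * 45 = 1890
Result = 1156 - 1890 = -734


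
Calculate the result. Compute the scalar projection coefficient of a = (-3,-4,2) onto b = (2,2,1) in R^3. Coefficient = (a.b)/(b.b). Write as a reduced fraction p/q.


Projection coefficient = (a . b) / (b . b)
a . b = (-3)*2 + (-4)*2 + 2*1
= -6 + (-8) + 2 = -12
b . b = 2^2 + 2^2 + 1^2
= 4 + 4 + 1 = 9
Coefficient = -12/9
In lowest terms: -4/3


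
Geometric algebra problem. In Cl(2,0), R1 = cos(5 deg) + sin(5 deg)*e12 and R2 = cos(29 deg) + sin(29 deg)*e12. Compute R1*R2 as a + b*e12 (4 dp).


Same-plane rotors commute and their half-angles add:
R1*R2 = cos(a1 + a2) + sin(a1 + a2)*e12.
a1 + a2 = 5 + 29 = 34 deg
cos(34 deg) = 0.8290
sin(34 deg) = 0.5592
R1*R2 = 0.8290 + 0.5592*e12


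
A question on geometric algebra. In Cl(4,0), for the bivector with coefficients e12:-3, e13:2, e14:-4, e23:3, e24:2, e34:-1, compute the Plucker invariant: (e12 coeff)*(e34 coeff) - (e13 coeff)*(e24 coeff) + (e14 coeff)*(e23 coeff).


Plucker relation: af - be + cd
a*f = (-3)*(-1) = 3
b*e = 2*2 = 4
c*d = (-4)*3 = -12
af - be + cd = 3 - 4 + (-12)
= -13


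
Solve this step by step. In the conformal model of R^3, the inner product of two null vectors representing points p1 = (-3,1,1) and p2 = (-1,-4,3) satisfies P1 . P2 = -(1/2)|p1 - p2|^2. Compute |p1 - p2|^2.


p1 - p2 = (-2, 5, -2)
|p1 - p2|^2 = (-2)^2 + 5^2 + (-2)^2
= 4 + 25 + 4
= 33


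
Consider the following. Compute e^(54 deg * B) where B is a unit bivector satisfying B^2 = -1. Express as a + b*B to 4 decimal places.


For a unit bivector B with B^2 = -1, the exponential series gives
e^(theta*B) = cos(theta) + sin(theta)*B (the GA analogue of Euler's formula).
theta = 54 degrees = 0.942478 rad
cos(54 deg) = 0.5878
sin(54 deg) = 0.8090
exp(theta*B) = 0.5878 + 0.8090*B


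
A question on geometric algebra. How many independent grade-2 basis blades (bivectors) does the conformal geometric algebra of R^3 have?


The conformal model of R^3 uses Cl(4,1) with m = 3 + 2 = 5 generators.
Number of grade-2 blades = C(m, 2) = C(5, 2)
= 5*4/2 = 10


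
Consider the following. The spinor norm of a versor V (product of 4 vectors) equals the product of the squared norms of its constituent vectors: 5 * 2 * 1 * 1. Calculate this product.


Spinor norm N(V) = |v1|^2 * |v2|^2 * ... * |v4|^2
= 5 * 2 * 1 * 1
Running product: 5, 10, 10, 10
N(V) = 10


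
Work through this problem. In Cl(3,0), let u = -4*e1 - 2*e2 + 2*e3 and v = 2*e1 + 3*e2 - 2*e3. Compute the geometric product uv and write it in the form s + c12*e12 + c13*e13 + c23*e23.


In Cl(3,0): e_i^2 = 1, e_ie_j = -e_je_i for i != j.
Scalar part = u . v = (-4)*2 + (-2)*3 + 2*(-2)
= -8 + (-6) + (-4) = -18
e12 coeff = (-4)*3 - (-2)*2 = -12 - (-4) = -8
e13 coeff = (-4)*(-2) - 2*2 = 8 - 4 = 4
e23 coeff = (-2)*(-2) - 2*3 = 4 - 6 = -2
uv = -18 - 8*e12 + 4*e13 - 2*e23


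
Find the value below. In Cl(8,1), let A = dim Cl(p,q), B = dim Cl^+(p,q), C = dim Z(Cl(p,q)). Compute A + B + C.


n = 8 + 1 = 9
Total dim = 2^9 = 512
Even subalgebra dim = 2^8 = 256
n is odd, so center dim = 2
Sum = 512 + 256 + 2 = 770


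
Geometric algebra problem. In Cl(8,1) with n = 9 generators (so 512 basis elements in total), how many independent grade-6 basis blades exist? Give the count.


Number of grade-k basis blades in Cl(p,q) with n = p + q is C(n, k).
n = 8 + 1 = 9
C(9, 6) = 9! / (6! * 3!)
= 362880 / (720 * 6)
= 84


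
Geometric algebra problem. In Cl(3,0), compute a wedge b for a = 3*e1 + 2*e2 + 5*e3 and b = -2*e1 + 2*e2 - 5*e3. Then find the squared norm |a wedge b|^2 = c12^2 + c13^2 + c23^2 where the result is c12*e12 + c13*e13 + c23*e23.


a wedge b = (a1*b2 - a2*b1)*e12 + (a1*b3 - a3*b1)*e13 + (a2*b3 - a3*b2)*e23
e12 coeff: 3*2 - 2*(-2) = 6 - (-4) = 10
e13 coeff: 3*(-5) - 5*(-2) = -15 - (-10) = -5
e23 coeff: 2*(-5) - 5*2 = -10 - 10 = -20
|a wedge b|^2 = 10^2 + (-5)^2 + (-20)^2
= 100 + 25 + 400
= 525


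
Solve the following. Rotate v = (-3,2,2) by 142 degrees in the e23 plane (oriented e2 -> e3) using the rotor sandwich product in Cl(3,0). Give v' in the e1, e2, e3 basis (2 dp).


Rotor R = cos(71deg) - sin(71deg)*e23
Rotation angle theta = 2 * 71 = 142 degrees in the e23 plane (e2 -> e3).
The component perpendicular to the plane (e1) is invariant: v'_1 = v1 = -3.00
cos(142deg) = -0.7880, sin(142deg) = 0.6157
v'_2 = v2*cos(theta) - v3*sin(theta) = 2*(-0.7880) - 2*0.6157 = -2.81
v'_3 = v2*sin(theta) + v3*cos(theta) = 2*0.6157 + 2*(-0.7880) = -0.34
v' = -3.00*e1 - 2.81*e2 - 0.34*e3


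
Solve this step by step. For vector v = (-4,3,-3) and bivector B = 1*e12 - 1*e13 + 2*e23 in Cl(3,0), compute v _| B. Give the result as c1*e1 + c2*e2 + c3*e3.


Left contraction v _| B = <vB>_1 (grade-1 part of the geometric product vB).
Using e1_|e12 = e2, e2_|e12 = -e1, e1_|e13 = e3, e3_|e13 = -e1, e2_|e23 = e3, e3_|e23 = -e2:
e1 coeff: -v2*b12 - v3*b13 = -(3)*(1) - (-3)*(-1) = -6
e2 coeff: v1*b12 - v3*b23 = (-4)*(1) - (-3)*(2) = 2
e3 coeff: v1*b13 + v2*b23 = (-4)*(-1) + (3)*(2) = 10
v _| B = -6*e1 + 2*e2 + 10*e3


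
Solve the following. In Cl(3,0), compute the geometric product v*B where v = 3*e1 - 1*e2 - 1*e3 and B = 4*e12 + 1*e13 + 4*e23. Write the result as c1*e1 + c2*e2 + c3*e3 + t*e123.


vB has grade-1 (vector) and grade-3 (trivector) parts: vB = (v _| B) + (v ^ B).
Vector part <vB>_1:
  e1: -v2*b12 - v3*b13 = -(-1)*(4) - (-1)*(1) = 5
  e2: v1*b12 - v3*b23 = (3)*(4) - (-1)*(4) = 16
  e3: v1*b13 + v2*b23 = (3)*(1) + (-1)*(4) = -1
Trivector part <vB>_3:
  e123: v1*b23 - v2*b13 + v3*b12 = (3)*(4) - (-1)*(1) + (-1)*(4) = 9
vB = 5*e1 + 16*e2 - 1*e3 + 9*e123


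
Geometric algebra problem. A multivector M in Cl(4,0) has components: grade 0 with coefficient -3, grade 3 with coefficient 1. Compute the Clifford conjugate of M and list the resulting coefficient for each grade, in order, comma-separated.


Clifford conjugate sign for grade k: (-1)^(k(k+1)/2)
Grade 0: (-1)^(0*1/2) = (-1)^0 = 1, coeff -3 -> -3
Grade 3: (-1)^(3*4/2) = (-1)^6 = 1, coeff 1 -> 1
Conjugated coefficients: -3, 1


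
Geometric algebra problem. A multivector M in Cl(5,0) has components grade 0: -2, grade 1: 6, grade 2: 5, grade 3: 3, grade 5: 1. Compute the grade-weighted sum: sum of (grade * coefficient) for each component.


Grade-weighted sum = sum of grade_k * coefficient_k
0*(-2) = 0
1*6 = 6
2*5 = 10
3*3 = 9
5*1 = 5
Total = 0 + 6 + 10 + 9 + 5 = 30


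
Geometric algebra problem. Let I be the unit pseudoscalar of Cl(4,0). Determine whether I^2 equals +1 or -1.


The pseudoscalar I = e1...e_n (product of all n generators) of Cl(p,q) satisfies I^2 = (-1)^(q + n(n-1)/2).
p = 4, q = 0, n = p + q = 4
n(n-1)/2 = 4 * 3 / 2 = 6
Exponent = q + n(n-1)/2 = 0 + 6 = 6
I^2 = (-1)^6 = +1


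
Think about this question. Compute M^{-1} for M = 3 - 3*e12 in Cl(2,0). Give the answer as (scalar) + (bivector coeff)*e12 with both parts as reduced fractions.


M = 3 - 3*e12, where e12^2 = -1.
Since M commutes with its reverse ~M = a - b*e12, M * ~M = a^2 - b^2*e12^2 = a^2 + b^2.
So M^{-1} = ~M / (a^2 + b^2) = (a - b*e12)/(a^2 + b^2).
a^2 + b^2 = 9 + 9 = 18
Scalar part = 3/18 = 1/6
Bivector coeff = 3/18 = 1/6
M^{-1} = 1/6 + 1/6*e12


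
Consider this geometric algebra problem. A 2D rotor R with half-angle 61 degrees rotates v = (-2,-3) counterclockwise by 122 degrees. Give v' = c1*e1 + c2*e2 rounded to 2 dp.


Rotor R = cos(61deg) - sin(61deg)*e12
Rotation angle theta = 2 * 61 = 122 degrees
v' = R*v*~R rotates v by theta.
cos(122deg) = -0.5299, sin(122deg) = 0.8480
v'_1 = -2*cos(122deg) - (-3)*sin(122deg)
= -2*(-0.5299) - (-3)*0.8480
= 3.60
v'_2 = -2*sin(122deg) + (-3)*cos(122deg)
= -2*0.8480 + (-3)*(-0.5299)
= -0.11
v' = 3.60*e1 - 0.11*e2


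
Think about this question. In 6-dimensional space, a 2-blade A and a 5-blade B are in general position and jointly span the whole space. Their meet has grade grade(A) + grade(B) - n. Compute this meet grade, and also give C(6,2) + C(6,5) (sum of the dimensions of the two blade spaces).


Meet grade = grade(A) + grade(B) - n
= 2 + 5 - 6 = 1
C(6,2) = 15
C(6,5) = 6
dim_A + dim_B = 15 + 6 = 21


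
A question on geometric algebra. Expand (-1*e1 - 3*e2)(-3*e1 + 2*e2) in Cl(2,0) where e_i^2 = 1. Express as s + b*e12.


Expand: (-1*e1 - 3*e2)(-3*e1 + 2*e2)
= (-1)*(-3)*e1e1 + (-1)*2*e1e2 + (-3)*(-3)*e2e1 + (-3)*2*e2e2
Using e1^2 = e2^2 = 1, e2e1 = -e1e2:
Scalar part s = (-1)*(-3) + (-3)*2 = 3 + (-6) = -3
Bivector part b = (-1)*2 - (-3)*(-3) = -2 - 9 = -11
uv = -3 - 11*e12


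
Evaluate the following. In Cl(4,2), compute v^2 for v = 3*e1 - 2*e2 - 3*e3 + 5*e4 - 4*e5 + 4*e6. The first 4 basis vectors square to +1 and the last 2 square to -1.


v^2 = sum of c_i^2 * e_i^2
Positive signature terms (e_i^2 = +1): 3^2 + (-2)^2 + (-3)^2 + 5^2 = 47
Negative signature terms (e_j^2 = -1): (-4)^2 + 4^2 = 32
v^2 = 47 - 32 = 15


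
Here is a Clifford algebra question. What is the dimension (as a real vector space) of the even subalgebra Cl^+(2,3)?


Even subalgebra dimension = 2^(n-1)
n = 2 + 3 = 5
2^(5 - 1) = 2^4 = 16
Verification: sum of C(5,k) for even k = 1 + 10 + 5 = 16
Result = 16


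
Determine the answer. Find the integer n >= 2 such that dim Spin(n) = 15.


dim Spin(n) = dim so(n) = n(n-1)/2.
Solve n(n-1)/2 = 15, i.e. n^2 - n - 30 = 0.
Discriminant = 1 + 8*15 = 121
n = (1 + sqrt(121))/2 = (1 + 11)/2 = 6


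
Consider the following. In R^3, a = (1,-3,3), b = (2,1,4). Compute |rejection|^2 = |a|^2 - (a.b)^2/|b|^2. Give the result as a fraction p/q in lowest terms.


|a|^2 = 1^2 + (-3)^2 + 3^2 = 19
|b|^2 = 2^2 + 1^2 + 4^2 = 21
a . b = 1*2 + (-3)*1 + 3*4 = 11
(a.b)^2 = 11^2 = 121
|rej|^2 = 19 - 121/21
= (399 - 121)/21
= 278/21
In lowest terms: 278/21


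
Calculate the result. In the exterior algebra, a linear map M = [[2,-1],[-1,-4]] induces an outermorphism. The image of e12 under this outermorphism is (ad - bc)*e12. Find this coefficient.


The outermorphism of a linear map f sends e1^e2 to f(e1)^f(e2).
f(e1) = 2*e1 - 1*e2
f(e2) = -1*e1 - 4*e2
f(e1) ^ f(e2) = (2*e1 - 1*e2) ^ (-1*e1 - 4*e2)
= 2*(-4)*e12 + (-1)*(-1)*e21
= (-8 - 1)*e12
= -9*e12
Coefficient = -9


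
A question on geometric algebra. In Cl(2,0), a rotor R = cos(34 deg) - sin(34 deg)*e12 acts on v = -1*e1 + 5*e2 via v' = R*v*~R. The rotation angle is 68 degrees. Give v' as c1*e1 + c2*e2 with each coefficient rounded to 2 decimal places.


Rotor R = cos(34deg) - sin(34deg)*e12
Rotation angle theta = 2 * 34 = 68 degrees
v' = R*v*~R rotates v by theta.
cos(68deg) = 0.3746, sin(68deg) = 0.9272
v'_1 = -1*cos(68deg) - 5*sin(68deg)
= -1*0.3746 - 5*0.9272
= -5.01
v'_2 = -1*sin(68deg) + 5*cos(68deg)
= -1*0.9272 + 5*0.3746
= 0.95
v' = -5.01*e1 + 0.95*e2


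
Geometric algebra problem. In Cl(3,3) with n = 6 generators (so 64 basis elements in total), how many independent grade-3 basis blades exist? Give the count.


Number of grade-k basis blades in Cl(p,q) with n = p + q is C(n, k).
n = 3 + 3 = 6
C(6, 3) = 6! / (3! * 3!)
= 720 / (6 * 6)
= 20


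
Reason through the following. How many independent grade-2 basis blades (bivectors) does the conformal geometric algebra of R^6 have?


The conformal model of R^6 uses Cl(7,1) with m = 6 + 2 = 8 generators.
Number of grade-2 blades = C(m, 2) = C(8, 2)
= 8*7/2 = 28


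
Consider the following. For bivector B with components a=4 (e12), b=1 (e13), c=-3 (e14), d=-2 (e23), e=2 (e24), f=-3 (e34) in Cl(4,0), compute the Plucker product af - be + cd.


Plucker relation: af - be + cd
a*f = 4*(-3) = -12
b*e = 1*2 = 2
c*d = (-3)*(-2) = 6
af - be + cd = -12 - 2 + 6
= -8


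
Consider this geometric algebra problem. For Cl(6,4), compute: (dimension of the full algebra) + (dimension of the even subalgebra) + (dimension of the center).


n = 6 + 4 = 10
Total dim = 2^10 = 1024
Even subalgebra dim = 2^9 = 512
n is even, so center dim = 1
Sum = 1024 + 512 + 1 = 1537


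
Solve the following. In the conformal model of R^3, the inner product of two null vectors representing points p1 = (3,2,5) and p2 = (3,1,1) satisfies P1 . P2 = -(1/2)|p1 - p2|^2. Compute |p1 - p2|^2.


p1 - p2 = (0, 1, 4)
|p1 - p2|^2 = 0^2 + 1^2 + 4^2
= 0 + 1 + 16
= 17


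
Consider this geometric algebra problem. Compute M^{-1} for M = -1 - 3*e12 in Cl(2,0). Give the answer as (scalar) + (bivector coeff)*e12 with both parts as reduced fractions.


M = -1 - 3*e12, where e12^2 = -1.
Since M commutes with its reverse ~M = a - b*e12, M * ~M = a^2 - b^2*e12^2 = a^2 + b^2.
So M^{-1} = ~M / (a^2 + b^2) = (a - b*e12)/(a^2 + b^2).
a^2 + b^2 = 1 + 9 = 10
Scalar part = -1/10 = -1/10
Bivector coeff = 3/10 = 3/10
M^{-1} = -1/10 + 3/10*e12


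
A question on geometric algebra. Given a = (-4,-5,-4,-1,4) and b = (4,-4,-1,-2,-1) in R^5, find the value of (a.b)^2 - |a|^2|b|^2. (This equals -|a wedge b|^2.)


a . b = (-4)*4 + (-5)*(-4) + (-4)*(-1) + (-1)*(-2) + 4*(-1)
= -16 + 20 + 4 + 2 + (-4) = 6
|a|^2 = (-4)^2 + (-5)^2 + (-4)^2 + (-1)^2 + 4^2 = 74
|b|^2 = 4^2 + (-4)^2 + (-1)^2 + (-2)^2 + (-1)^2 = 38
(a.b)^2 = 6^2 = 36
|a|^2 * |b|^2 = 74 * 38 = 2812
Result = 36 - 2812 = -2776


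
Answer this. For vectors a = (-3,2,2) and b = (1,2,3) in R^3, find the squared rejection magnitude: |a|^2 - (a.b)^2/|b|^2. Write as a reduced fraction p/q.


|a|^2 = (-3)^2 + 2^2 + 2^2 = 17
|b|^2 = 1^2 + 2^2 + 3^2 = 14
a . b = (-3)*1 + 2*2 + 2*3 = 7
(a.b)^2 = 7^2 = 49
|rej|^2 = 17 - 49/14
= (238 - 49)/14
= 189/14
In lowest terms: 27/2


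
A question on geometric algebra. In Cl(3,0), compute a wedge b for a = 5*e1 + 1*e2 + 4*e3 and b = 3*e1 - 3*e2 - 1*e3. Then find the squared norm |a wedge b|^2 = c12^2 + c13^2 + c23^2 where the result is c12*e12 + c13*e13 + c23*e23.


a wedge b = (a1*b2 - a2*b1)*e12 + (a1*b3 - a3*b1)*e13 + (a2*b3 - a3*b2)*e23
e12 coeff: 5*(-3) - 1*3 = -15 - 3 = -18
e13 coeff: 5*(-1) - 4*3 = -5 - 12 = -17
e23 coeff: 1*(-1) - 4*(-3) = -1 - (-12) = 11
|a wedge b|^2 = (-18)^2 + (-17)^2 + 11^2
= 324 + 289 + 121
= 734


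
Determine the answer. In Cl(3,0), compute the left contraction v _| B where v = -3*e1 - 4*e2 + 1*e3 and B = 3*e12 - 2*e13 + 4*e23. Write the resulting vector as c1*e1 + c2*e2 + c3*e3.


Left contraction v _| B = <vB>_1 (grade-1 part of the geometric product vB).
Using e1_|e12 = e2, e2_|e12 = -e1, e1_|e13 = e3, e3_|e13 = -e1, e2_|e23 = e3, e3_|e23 = -e2:
e1 coeff: -v2*b12 - v3*b13 = -(-4)*(3) - (1)*(-2) = 14
e2 coeff: v1*b12 - v3*b23 = (-3)*(3) - (1)*(4) = -13
e3 coeff: v1*b13 + v2*b23 = (-3)*(-2) + (-4)*(4) = -10
v _| B = 14*e1 - 13*e2 - 10*e3


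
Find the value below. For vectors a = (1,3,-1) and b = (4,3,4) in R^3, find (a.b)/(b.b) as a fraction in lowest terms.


Projection coefficient = (a . b) / (b . b)
a . b = 1*4 + 3*3 + (-1)*4
= 4 + 9 + (-4) = 9
b . b = 4^2 + 3^2 + 4^2
= 16 + 9 + 16 = 41
Coefficient = 9/41
In lowest terms: 9/41


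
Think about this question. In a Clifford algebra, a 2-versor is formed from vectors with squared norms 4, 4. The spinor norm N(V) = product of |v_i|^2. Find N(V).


Spinor norm N(V) = |v1|^2 * |v2|^2 * ... * |v2|^2
= 4 * 4
Running product: 4, 16
N(V) = 16


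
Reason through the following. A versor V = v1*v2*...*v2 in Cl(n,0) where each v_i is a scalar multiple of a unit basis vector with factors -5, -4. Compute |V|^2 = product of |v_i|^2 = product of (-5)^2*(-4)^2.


Each vector v_i has |v_i|^2 = s_i^2
Squared scales: (-5)^2 = 25, (-4)^2 = 16
|V|^2 = 25 * 16
= 400


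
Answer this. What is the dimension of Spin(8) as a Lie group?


Spin(n) double-covers SO(n); both have Lie algebra so(n) of dimension n(n-1)/2.
n = 8
n(n-1) = 8 * 7 = 56
dim Spin(8) = 56/2 = 28


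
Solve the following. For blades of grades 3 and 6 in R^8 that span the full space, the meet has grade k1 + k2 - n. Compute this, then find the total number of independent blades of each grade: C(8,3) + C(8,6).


Meet grade = grade(A) + grade(B) - n
= 3 + 6 - 8 = 1
C(8,3) = 56
C(8,6) = 28
dim_A + dim_B = 56 + 28 = 84


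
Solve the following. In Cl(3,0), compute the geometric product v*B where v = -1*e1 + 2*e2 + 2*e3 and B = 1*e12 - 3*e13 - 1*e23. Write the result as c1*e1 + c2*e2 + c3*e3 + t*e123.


vB has grade-1 (vector) and grade-3 (trivector) parts: vB = (v _| B) + (v ^ B).
Vector part <vB>_1:
  e1: -v2*b12 - v3*b13 = -(2)*(1) - (2)*(-3) = 4
  e2: v1*b12 - v3*b23 = (-1)*(1) - (2)*(-1) = 1
  e3: v1*b13 + v2*b23 = (-1)*(-3) + (2)*(-1) = 1
Trivector part <vB>_3:
  e123: v1*b23 - v2*b13 + v3*b12 = (-1)*(-1) - (2)*(-3) + (2)*(1) = 9
vB = 4*e1 + 1*e2 + 1*e3 + 9*e123


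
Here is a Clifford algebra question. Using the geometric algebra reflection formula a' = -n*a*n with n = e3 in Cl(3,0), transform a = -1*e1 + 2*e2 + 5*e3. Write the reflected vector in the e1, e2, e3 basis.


Reflection formula: a' = -n*a*n, with n = e3 (unit vector, n^2 = 1).
For reflection through hyperplane perp to e3:
The component along e3 flips sign, others stay.
a = (-1, 2, 5)
a' = (-1, 2, -5)
a' = -1*e1 + 2*e2 - 5*e3


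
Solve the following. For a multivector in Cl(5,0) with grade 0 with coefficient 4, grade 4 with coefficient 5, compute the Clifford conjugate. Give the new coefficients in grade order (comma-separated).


Clifford conjugate sign for grade k: (-1)^(k(k+1)/2)
Grade 0: (-1)^(0*1/2) = (-1)^0 = 1, coeff 4 -> 4
Grade 4: (-1)^(4*5/2) = (-1)^10 = 1, coeff 5 -> 5
Conjugated coefficients: 4, 5


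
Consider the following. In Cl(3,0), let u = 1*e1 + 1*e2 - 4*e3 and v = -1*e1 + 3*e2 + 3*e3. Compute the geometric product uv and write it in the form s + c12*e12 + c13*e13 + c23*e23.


In Cl(3,0): e_i^2 = 1, e_ie_j = -e_je_i for i != j.
Scalar part = u . v = 1*(-1) + 1*3 + (-4)*3
= -1 + 3 + (-12) = -10
e12 coeff = 1*3 - 1*(-1) = 3 - (-1) = 4
e13 coeff = 1*3 - (-4)*(-1) = 3 - 4 = -1
e23 coeff = 1*3 - (-4)*3 = 3 - (-12) = 15
uv = -10 + 4*e12 - 1*e13 + 15*e23


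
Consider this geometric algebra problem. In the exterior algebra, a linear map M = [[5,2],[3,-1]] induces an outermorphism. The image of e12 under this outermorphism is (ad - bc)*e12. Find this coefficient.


The outermorphism of a linear map f sends e1^e2 to f(e1)^f(e2).
f(e1) = 5*e1 + 3*e2
f(e2) = 2*e1 - 1*e2
f(e1) ^ f(e2) = (5*e1 + 3*e2) ^ (2*e1 - 1*e2)
= 5*(-1)*e12 + 3*2*e21
= (-5 - 6)*e12
= -11*e12
Coefficient = -11


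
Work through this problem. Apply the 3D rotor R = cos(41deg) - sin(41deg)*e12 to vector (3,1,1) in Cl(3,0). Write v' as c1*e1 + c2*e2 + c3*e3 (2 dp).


Rotor R = cos(41deg) - sin(41deg)*e12
Rotation angle theta = 2 * 41 = 82 degrees in the e12 plane (e1 -> e2).
The component perpendicular to the plane (e3) is invariant: v'_3 = v3 = 1.00
cos(82deg) = 0.1392, sin(82deg) = 0.9903
v'_1 = v1*cos(theta) - v2*sin(theta) = 3*0.1392 - 1*0.9903 = -0.57
v'_2 = v1*sin(theta) + v2*cos(theta) = 3*0.9903 + 1*0.1392 = 3.11
v' = -0.57*e1 + 3.11*e2 + 1.00*e3


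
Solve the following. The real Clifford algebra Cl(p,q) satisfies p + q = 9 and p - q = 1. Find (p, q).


We need p + q = 9 and p - q = 1.
Adding: 2p = 9 + 1 = 10, so p = 5.
Then q = 9 - 5 = 4.
(p, q) = (5, 4)


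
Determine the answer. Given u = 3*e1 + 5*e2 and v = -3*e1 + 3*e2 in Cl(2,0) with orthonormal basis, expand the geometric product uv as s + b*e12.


Expand: (3*e1 + 5*e2)(-3*e1 + 3*e2)
= 3*(-3)*e1e1 + 3*3*e1e2 + 5*(-3)*e2e1 + 5*3*e2e2
Using e1^2 = e2^2 = 1, e2e1 = -e1e2:
Scalar part s = 3*(-3) + 5*3 = -9 + 15 = 6
Bivector part b = 3*3 - 5*(-3) = 9 - (-15) = 24
uv = 6 + 24*e12


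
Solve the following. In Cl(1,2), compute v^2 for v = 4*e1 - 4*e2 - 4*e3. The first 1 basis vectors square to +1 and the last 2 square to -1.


v^2 = sum of c_i^2 * e_i^2
Positive signature terms (e_i^2 = +1): 4^2 = 16
Negative signature terms (e_j^2 = -1): (-4)^2 + (-4)^2 = 32
v^2 = 16 - 32 = -16


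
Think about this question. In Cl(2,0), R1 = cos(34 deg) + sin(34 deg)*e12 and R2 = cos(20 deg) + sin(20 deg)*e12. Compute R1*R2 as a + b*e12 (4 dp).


Same-plane rotors commute and their half-angles add:
R1*R2 = cos(a1 + a2) + sin(a1 + a2)*e12.
a1 + a2 = 34 + 20 = 54 deg
cos(54 deg) = 0.5878
sin(54 deg) = 0.8090
R1*R2 = 0.5878 + 0.8090*e12


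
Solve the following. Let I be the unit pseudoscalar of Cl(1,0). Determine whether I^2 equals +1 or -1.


The pseudoscalar I = e1...e_n (product of all n generators) of Cl(p,q) satisfies I^2 = (-1)^(q + n(n-1)/2).
p = 1, q = 0, n = p + q = 1
n(n-1)/2 = 1 * 0 / 2 = 0
Exponent = q + n(n-1)/2 = 0 + 0 = 0
I^2 = (-1)^0 = +1


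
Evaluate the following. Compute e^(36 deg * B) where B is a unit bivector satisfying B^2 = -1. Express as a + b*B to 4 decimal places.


For a unit bivector B with B^2 = -1, the exponential series gives
e^(theta*B) = cos(theta) + sin(theta)*B (the GA analogue of Euler's formula).
theta = 36 degrees = 0.628319 rad
cos(36 deg) = 0.8090
sin(36 deg) = 0.5878
exp(theta*B) = 0.8090 + 0.5878*B


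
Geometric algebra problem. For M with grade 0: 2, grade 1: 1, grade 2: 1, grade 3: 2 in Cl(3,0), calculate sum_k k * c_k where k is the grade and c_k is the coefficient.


Grade-weighted sum = sum of grade_k * coefficient_k
0*2 = 0
1*1 = 1
2*1 = 2
3*2 = 6
Total = 0 + 1 + 2 + 6 = 9


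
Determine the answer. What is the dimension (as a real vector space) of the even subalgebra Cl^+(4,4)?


Even subalgebra dimension = 2^(n-1)
n = 4 + 4 = 8
2^(8 - 1) = 2^7 = 128
Verification: sum of C(8,k) for even k = 1 + 28 + 70 + 28 + 1 = 128
Result = 128


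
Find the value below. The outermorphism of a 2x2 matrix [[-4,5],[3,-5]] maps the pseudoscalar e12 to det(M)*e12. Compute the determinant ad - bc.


The outermorphism of a linear map f sends e1^e2 to f(e1)^f(e2).
f(e1) = -4*e1 + 3*e2
f(e2) = 5*e1 - 5*e2
f(e1) ^ f(e2) = (-4*e1 + 3*e2) ^ (5*e1 - 5*e2)
= (-4)*(-5)*e12 + 3*5*e21
= (20 - 15)*e12
= 5*e12
Coefficient = 5


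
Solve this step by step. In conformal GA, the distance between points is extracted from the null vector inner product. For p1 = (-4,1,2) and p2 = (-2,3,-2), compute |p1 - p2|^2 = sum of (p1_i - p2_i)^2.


p1 - p2 = (-2, -2, 4)
|p1 - p2|^2 = (-2)^2 + (-2)^2 + 4^2
= 4 + 4 + 16
= 24


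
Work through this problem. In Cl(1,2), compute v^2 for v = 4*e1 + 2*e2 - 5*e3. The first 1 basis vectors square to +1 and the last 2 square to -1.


v^2 = sum of c_i^2 * e_i^2
Positive signature terms (e_i^2 = +1): 4^2 = 16
Negative signature terms (e_j^2 = -1): 2^2 + (-5)^2 = 29
v^2 = 16 - 29 = -13


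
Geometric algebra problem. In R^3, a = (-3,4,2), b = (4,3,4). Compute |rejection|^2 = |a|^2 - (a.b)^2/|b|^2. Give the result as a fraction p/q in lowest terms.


|a|^2 = (-3)^2 + 4^2 + 2^2 = 29
|b|^2 = 4^2 + 3^2 + 4^2 = 41
a . b = (-3)*4 + 4*3 + 2*4 = 8
(a.b)^2 = 8^2 = 64
|rej|^2 = 29 - 64/41
= (1189 - 64)/41
= 1125/41
In lowest terms: 1125/41


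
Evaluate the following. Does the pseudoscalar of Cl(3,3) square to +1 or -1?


The pseudoscalar I = e1...e_n (product of all n generators) of Cl(p,q) satisfies I^2 = (-1)^(q + n(n-1)/2).
p = 3, q = 3, n = p + q = 6
n(n-1)/2 = 6 * 5 / 2 = 15
Exponent = q + n(n-1)/2 = 3 + 15 = 18
I^2 = (-1)^18 = +1


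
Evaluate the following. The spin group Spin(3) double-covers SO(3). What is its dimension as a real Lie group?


Spin(n) double-covers SO(n); both have Lie algebra so(n) of dimension n(n-1)/2.
n = 3
n(n-1) = 3 * 2 = 6
dim Spin(3) = 6/2 = 3


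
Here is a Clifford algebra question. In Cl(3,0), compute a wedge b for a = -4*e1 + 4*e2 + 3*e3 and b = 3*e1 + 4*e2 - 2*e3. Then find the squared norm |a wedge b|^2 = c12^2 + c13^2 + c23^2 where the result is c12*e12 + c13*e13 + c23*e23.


a wedge b = (a1*b2 - a2*b1)*e12 + (a1*b3 - a3*b1)*e13 + (a2*b3 - a3*b2)*e23
e12 coeff: (-4)*4 - 4*3 = -16 - 12 = -28
e13 coeff: (-4)*(-2) - 3*3 = 8 - 9 = -1
e23 coeff: 4*(-2) - 3*4 = -8 - 12 = -20
|a wedge b|^2 = (-28)^2 + (-1)^2 + (-20)^2
= 784 + 1 + 400
= 1185


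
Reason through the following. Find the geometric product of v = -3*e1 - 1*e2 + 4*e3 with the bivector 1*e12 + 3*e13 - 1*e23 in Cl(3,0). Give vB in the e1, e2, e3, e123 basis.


vB has grade-1 (vector) and grade-3 (trivector) parts: vB = (v _| B) + (v ^ B).
Vector part <vB>_1:
  e1: -v2*b12 - v3*b13 = -(-1)*(1) - (4)*(3) = -11
  e2: v1*b12 - v3*b23 = (-3)*(1) - (4)*(-1) = 1
  e3: v1*b13 + v2*b23 = (-3)*(3) + (-1)*(-1) = -8
Trivector part <vB>_3:
  e123: v1*b23 - v2*b13 + v3*b12 = (-3)*(-1) - (-1)*(3) + (4)*(1) = 10
vB = -11*e1 + 1*e2 - 8*e3 + 10*e123


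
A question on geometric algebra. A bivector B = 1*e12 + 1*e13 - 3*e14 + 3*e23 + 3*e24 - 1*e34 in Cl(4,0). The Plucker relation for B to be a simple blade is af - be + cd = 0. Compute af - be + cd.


Plucker relation: af - be + cd
a*f = 1*(-1) = -1
b*e = 1*3 = 3
c*d = (-3)*3 = -9
af - be + cd = -1 - 3 + (-9)
= -13


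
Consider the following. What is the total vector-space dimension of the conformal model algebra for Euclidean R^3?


The conformal model of R^3 uses Cl(4,1): the 3 Euclidean generators plus two extra orthogonal generators e+ (e+^2 = +1) and e- (e-^2 = -1), from which the null vectors e0, einf are built.
Number of generators m = 3 + 2 = 5.
dim Cl(p,q) = 2^m = 2^5 = 32


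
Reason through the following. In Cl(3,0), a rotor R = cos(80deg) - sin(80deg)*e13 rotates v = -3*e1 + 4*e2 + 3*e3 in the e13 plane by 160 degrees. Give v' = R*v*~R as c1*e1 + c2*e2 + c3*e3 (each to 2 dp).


Rotor R = cos(80deg) - sin(80deg)*e13
Rotation angle theta = 2 * 80 = 160 degrees in the e13 plane (e1 -> e3).
The component perpendicular to the plane (e2) is invariant: v'_2 = v2 = 4.00
cos(160deg) = -0.9397, sin(160deg) = 0.3420
v'_1 = v1*cos(theta) - v3*sin(theta) = -3*(-0.9397) - 3*0.3420 = 1.79
v'_3 = v1*sin(theta) + v3*cos(theta) = -3*0.3420 + 3*(-0.9397) = -3.85
v' = 1.79*e1 + 4.00*e2 - 3.85*e3


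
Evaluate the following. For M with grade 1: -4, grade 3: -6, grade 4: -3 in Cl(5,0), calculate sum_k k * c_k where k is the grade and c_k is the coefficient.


Grade-weighted sum = sum of grade_k * coefficient_k
1*(-4) = -4
3*(-6) = -18
4*(-3) = -12
Total = -4 + (-18) + (-12) = -34


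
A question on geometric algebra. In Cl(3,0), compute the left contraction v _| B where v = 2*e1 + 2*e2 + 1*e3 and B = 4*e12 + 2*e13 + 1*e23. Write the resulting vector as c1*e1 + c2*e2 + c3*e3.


Left contraction v _| B = <vB>_1 (grade-1 part of the geometric product vB).
Using e1_|e12 = e2, e2_|e12 = -e1, e1_|e13 = e3, e3_|e13 = -e1, e2_|e23 = e3, e3_|e23 = -e2:
e1 coeff: -v2*b12 - v3*b13 = -(2)*(4) - (1)*(2) = -10
e2 coeff: v1*b12 - v3*b23 = (2)*(4) - (1)*(1) = 7
e3 coeff: v1*b13 + v2*b23 = (2)*(2) + (2)*(1) = 6
v _| B = -10*e1 + 7*e2 + 6*e3


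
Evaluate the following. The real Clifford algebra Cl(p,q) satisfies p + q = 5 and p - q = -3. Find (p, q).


We need p + q = 5 and p - q = -3.
Adding: 2p = 5 + (-3) = 2, so p = 1.
Then q = 5 - 1 = 4.
(p, q) = (1, 4)


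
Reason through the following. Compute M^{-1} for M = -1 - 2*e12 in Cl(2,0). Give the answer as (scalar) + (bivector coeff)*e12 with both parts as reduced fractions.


M = -1 - 2*e12, where e12^2 = -1.
Since M commutes with its reverse ~M = a - b*e12, M * ~M = a^2 - b^2*e12^2 = a^2 + b^2.
So M^{-1} = ~M / (a^2 + b^2) = (a - b*e12)/(a^2 + b^2).
a^2 + b^2 = 1 + 4 = 5
Scalar part = -1/5 = -1/5
Bivector coeff = 2/5 = 2/5
M^{-1} = -1/5 + 2/5*e12


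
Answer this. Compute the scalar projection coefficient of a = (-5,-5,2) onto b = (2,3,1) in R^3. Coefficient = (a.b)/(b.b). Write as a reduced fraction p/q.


Projection coefficient = (a . b) / (b . b)
a . b = (-5)*2 + (-5)*3 + 2*1
= -10 + (-15) + 2 = -23
b . b = 2^2 + 3^2 + 1^2
= 4 + 9 + 1 = 14
Coefficient = -23/14
In lowest terms: -23/14


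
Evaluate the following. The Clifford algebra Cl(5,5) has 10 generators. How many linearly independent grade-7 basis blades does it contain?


Number of grade-k basis blades in Cl(p,q) with n = p + q is C(n, k).
n = 5 + 5 = 10
C(10, 7) = 10! / (7! * 3!)
= 3628800 / (5040 * 6)
= 120


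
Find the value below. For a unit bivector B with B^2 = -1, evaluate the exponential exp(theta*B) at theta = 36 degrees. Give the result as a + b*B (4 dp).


For a unit bivector B with B^2 = -1, the exponential series gives
e^(theta*B) = cos(theta) + sin(theta)*B (the GA analogue of Euler's formula).
theta = 36 degrees = 0.628319 rad
cos(36 deg) = 0.8090
sin(36 deg) = 0.5878
exp(theta*B) = 0.8090 + 0.5878*B


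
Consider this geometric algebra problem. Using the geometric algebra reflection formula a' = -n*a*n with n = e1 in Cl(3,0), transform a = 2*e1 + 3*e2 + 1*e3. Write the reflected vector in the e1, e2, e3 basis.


Reflection formula: a' = -n*a*n, with n = e1 (unit vector, n^2 = 1).
For reflection through hyperplane perp to e1:
The component along e1 flips sign, others stay.
a = (2, 3, 1)
a' = (-2, 3, 1)
a' = -2*e1 + 3*e2 + 1*e3
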